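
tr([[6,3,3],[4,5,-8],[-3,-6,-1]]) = 10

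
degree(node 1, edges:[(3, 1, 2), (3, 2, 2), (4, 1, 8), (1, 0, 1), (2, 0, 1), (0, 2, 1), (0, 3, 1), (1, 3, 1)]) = incident: (3,1), (4,1), (1,0), (1,3)
= 4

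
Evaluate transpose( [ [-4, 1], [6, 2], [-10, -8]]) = [[-4, 6, -10], [1, 2, -8]]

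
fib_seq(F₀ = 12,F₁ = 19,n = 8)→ F_2 = F_1 + F_0 = 31
F_3 = F_2 + F_1 = 50
F_4 = F_3 + F_2 = 81
...
= [12, 19, 31, 50, 81, 131, 212, 343]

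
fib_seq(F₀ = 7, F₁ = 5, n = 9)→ F_2 = F_1 + F_0 = 12
F_3 = F_2 + F_1 = 17
F_4 = F_3 + F_2 = 29
...
= [7, 5, 12, 17, 29, 46, 75, 121, 196]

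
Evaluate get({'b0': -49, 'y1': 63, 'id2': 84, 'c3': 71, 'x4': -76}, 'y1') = 63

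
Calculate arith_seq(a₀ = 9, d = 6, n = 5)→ [9, 15, 21, 27, 33]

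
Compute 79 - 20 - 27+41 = 73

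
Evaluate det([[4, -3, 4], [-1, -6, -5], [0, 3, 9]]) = -195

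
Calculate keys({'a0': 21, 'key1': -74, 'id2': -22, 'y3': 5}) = ['a0', 'key1', 'id2', 'y3']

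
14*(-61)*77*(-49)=3222142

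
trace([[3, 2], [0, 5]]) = 8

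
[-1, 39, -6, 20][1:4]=[39, -6, 20]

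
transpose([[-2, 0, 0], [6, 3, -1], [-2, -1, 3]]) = [[-2, 6, -2], [0, 3, -1], [0, -1, 3]]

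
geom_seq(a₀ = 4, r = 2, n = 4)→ [4, 8, 16, 32]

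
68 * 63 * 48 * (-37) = -7608384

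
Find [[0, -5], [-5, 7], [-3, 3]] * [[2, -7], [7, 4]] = C[0][0] = (0)*(2) + (-5)*(7) = -35
C[0][1] = (0)*(-7) + (-5)*(4) = -20
C[1][0] = (-5)*(2) + (7)*(7) = 39
C[1][1] = (-5)*(-7) + (7)*(4) = 63
C[2][0] = (-3)*(2) + (3)*(7) = 15
C[2][1] = (-3)*(-7) + (3)*(4) = 33
= [[-35, -20], [39, 63], [15, 33]]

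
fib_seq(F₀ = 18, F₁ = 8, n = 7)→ F_2 = F_1 + F_0 = 26
F_3 = F_2 + F_1 = 34
F_4 = F_3 + F_2 = 60
...
= [18, 8, 26, 34, 60, 94, 154]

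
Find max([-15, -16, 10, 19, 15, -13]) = 19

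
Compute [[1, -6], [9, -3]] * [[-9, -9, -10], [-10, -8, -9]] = C[0][0] = (1)*(-9) + (-6)*(-10) = 51
C[0][1] = (1)*(-9) + (-6)*(-8) = 39
C[0][2] = (1)*(-10) + (-6)*(-9) = 44
C[1][0] = (9)*(-9) + (-3)*(-10) = -51
C[1][1] = (9)*(-9) + (-3)*(-8) = -57
C[1][2] = (9)*(-10) + (-3)*(-9) = -63
= [[51, 39, 44], [-51, -57, -63]]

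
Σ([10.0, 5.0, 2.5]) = 10.0 + 5.0 + 2.5
= 17.5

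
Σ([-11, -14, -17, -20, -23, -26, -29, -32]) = (-11) + (-14) + (-17) + (-20) + (-23) + (-26) + (-29) + (-32)
= -172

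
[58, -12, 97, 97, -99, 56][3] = 97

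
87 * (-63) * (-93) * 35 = 17840655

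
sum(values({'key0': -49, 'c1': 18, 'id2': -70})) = (-49) + 18 + (-70)
= -101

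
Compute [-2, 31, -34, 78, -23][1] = 31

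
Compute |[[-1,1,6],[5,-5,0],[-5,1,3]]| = (1)*(-1)*det([[-5, 0], [1, 3]]) + (-1)*(1)*det([[5, 0], [-5, 3]]) + (1)*(6)*det([[5, -5], [-5, 1]])
= 15 + -15 + -120
= -120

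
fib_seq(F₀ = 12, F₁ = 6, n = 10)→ [12, 6, 18, 24, 42, 66, 108, 174, 282, 456]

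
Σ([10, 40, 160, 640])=850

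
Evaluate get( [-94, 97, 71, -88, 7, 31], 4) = 7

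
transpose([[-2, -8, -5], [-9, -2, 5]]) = [[-2, -9], [-8, -2], [-5, 5]]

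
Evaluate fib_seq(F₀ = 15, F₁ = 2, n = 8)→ [15, 2, 17, 19, 36, 55, 91, 146]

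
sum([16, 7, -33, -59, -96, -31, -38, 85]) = 16 + 7 + (-33) + (-59) + (-96) + (-31) + (-38) + 85
= -149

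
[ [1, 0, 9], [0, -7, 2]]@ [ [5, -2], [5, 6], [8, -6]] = [[77, -56], [-19, -54]]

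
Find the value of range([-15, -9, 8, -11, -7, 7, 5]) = 23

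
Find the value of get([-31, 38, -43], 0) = -31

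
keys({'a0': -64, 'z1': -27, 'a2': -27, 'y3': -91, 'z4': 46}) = ['a0', 'z1', 'a2', 'y3', 'z4']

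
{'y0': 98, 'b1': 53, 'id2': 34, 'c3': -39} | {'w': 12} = {'y0': 98, 'b1': 53, 'id2': 34, 'c3': -39, 'w': 12}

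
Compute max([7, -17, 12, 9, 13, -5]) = 13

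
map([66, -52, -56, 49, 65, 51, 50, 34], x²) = (66)²=4356, (-52)²=2704, (-56)²=3136, (49)²=2401, (65)²=4225, (51)²=2601, (50)²=2500, (34)²=1156
= [4356, 2704, 3136, 2401, 4225, 2601, 2500, 1156]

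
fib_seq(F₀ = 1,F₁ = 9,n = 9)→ F_2 = F_1 + F_0 = 10
F_3 = F_2 + F_1 = 19
F_4 = F_3 + F_2 = 29
...
= [1, 9, 10, 19, 29, 48, 77, 125, 202]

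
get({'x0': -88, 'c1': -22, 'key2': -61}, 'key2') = -61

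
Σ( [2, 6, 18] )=26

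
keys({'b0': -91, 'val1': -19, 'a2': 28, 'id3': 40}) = ['b0', 'val1', 'a2', 'id3']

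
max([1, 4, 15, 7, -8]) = 15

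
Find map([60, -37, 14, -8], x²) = [3600, 1369, 196, 64]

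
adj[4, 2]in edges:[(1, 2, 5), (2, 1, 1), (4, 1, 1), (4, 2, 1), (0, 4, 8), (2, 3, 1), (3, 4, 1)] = 1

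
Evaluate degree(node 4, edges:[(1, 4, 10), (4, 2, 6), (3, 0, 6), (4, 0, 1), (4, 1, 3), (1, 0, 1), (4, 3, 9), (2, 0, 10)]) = incident: (1,4), (4,2), (4,0), (4,1), (4,3)
= 5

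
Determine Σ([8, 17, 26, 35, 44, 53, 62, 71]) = 8 + 17 + 26 + 35 + 44 + 53 + 62 + 71
= 316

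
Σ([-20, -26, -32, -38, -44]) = -160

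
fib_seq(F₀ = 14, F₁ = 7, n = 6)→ F_2 = F_1 + F_0 = 21
F_3 = F_2 + F_1 = 28
F_4 = F_3 + F_2 = 49
...
= [14, 7, 21, 28, 49, 77]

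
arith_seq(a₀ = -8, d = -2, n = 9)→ a_0 = -8 + 0*-2 = -8
a_1 = -8 + 1*-2 = -10
a_2 = -8 + 2*-2 = -12
...
= [-8, -10, -12, -14, -16, -18, -20, -22, -24]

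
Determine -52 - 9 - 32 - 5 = -98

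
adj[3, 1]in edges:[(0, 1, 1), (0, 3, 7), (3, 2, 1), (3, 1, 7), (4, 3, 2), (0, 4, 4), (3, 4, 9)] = 7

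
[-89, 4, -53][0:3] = [-89, 4, -53]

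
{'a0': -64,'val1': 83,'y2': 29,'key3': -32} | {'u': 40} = {'a0': -64, 'val1': 83, 'y2': 29, 'key3': -32, 'u': 40}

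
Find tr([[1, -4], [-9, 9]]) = 10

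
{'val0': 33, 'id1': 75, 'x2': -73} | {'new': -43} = {'val0': 33, 'id1': 75, 'x2': -73, 'new': -43}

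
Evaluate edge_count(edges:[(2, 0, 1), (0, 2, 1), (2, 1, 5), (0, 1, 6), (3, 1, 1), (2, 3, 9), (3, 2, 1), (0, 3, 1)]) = 8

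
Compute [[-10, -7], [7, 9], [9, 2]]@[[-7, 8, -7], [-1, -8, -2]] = C[0][0] = (-10)*(-7) + (-7)*(-1) = 77
C[0][1] = (-10)*(8) + (-7)*(-8) = -24
C[0][2] = (-10)*(-7) + (-7)*(-2) = 84
C[1][0] = (7)*(-7) + (9)*(-1) = -58
C[1][1] = (7)*(8) + (9)*(-8) = -16
C[1][2] = (7)*(-7) + (9)*(-2) = -67
... (3 more cells)
= [[77, -24, 84], [-58, -16, -67], [-65, 56, -67]]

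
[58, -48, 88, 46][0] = 58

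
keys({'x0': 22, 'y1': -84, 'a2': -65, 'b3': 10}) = ['x0', 'y1', 'a2', 'b3']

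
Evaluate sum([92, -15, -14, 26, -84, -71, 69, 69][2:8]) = -5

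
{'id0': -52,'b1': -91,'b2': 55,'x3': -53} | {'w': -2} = {'id0': -52, 'b1': -91, 'b2': 55, 'x3': -53, 'w': -2}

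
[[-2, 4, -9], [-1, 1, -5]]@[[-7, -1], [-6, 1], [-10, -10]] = [[80, 96], [51, 52]]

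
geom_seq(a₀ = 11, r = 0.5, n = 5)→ a_0 = 11*0.5^0 = 11.0
a_1 = 11*0.5^1 = 5.5
a_2 = 11*0.5^2 = 2.75
...
= [11.0, 5.5, 2.75, 1.375, 0.6875]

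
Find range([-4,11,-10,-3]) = 21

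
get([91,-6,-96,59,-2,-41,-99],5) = -41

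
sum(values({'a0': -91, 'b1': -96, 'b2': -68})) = -255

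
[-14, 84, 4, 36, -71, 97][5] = 97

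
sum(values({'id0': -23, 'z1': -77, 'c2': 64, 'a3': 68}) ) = (-23) + (-77) + 64 + 68
= 32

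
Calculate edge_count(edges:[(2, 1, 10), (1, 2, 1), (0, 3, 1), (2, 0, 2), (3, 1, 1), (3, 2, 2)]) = 6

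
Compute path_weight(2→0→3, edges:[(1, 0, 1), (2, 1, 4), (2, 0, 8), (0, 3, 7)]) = 15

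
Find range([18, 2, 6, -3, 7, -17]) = 35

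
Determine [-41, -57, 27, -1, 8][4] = 8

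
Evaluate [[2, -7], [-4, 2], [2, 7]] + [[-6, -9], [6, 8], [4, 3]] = [[-4, -16], [2, 10], [6, 10]]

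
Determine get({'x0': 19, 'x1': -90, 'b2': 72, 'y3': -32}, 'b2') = 72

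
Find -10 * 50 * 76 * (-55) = 2090000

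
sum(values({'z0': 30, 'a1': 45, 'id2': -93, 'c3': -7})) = 30 + 45 + (-93) + (-7)
= -25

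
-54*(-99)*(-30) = -160380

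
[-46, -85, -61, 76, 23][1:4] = [-85, -61, 76]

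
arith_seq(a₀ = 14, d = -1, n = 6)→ [14, 13, 12, 11, 10, 9]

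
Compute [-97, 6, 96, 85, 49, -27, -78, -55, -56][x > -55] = [6, 96, 85, 49, -27]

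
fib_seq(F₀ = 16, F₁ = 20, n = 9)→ F_2 = F_1 + F_0 = 36
F_3 = F_2 + F_1 = 56
F_4 = F_3 + F_2 = 92
...
= [16, 20, 36, 56, 92, 148, 240, 388, 628]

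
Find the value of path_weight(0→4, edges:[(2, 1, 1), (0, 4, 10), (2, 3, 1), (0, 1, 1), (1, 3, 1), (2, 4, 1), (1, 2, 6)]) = 10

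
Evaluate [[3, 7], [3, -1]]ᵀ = [[3, 3], [7, -1]]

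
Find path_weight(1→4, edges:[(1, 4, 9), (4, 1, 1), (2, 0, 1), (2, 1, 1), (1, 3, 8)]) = w(1→4)=9
= 9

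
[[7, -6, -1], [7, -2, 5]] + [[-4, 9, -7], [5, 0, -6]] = [[3, 3, -8], [12, -2, -1]]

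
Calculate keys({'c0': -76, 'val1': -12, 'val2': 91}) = ['c0', 'val1', 'val2']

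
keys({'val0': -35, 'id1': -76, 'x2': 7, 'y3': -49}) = ['val0', 'id1', 'x2', 'y3']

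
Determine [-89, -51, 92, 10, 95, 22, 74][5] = 22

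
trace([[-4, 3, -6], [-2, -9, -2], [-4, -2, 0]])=diagonal: (-4) + (-9) + 0
= -13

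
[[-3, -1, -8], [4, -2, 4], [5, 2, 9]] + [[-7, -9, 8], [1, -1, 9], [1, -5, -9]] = [[-10, -10, 0], [5, -3, 13], [6, -3, 0]]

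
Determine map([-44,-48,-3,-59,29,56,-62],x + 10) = -44+10=-34, -48+10=-38, -3+10=7, -59+10=-49, 29+10=39, 56+10=66, -62+10=-52
= [-34, -38, 7, -49, 39, 66, -52]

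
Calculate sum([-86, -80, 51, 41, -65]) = (-86) + (-80) + 51 + 41 + (-65)
= -139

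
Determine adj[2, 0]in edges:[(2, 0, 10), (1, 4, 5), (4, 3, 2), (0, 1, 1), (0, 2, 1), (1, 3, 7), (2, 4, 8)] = 10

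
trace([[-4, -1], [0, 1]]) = diagonal: (-4) + 1
= -3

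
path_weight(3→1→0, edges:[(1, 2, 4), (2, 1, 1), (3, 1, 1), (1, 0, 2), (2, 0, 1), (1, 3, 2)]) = w(3→1)=1 + w(1→0)=2
= 3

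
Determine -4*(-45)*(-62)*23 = -256680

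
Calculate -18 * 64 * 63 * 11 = -798336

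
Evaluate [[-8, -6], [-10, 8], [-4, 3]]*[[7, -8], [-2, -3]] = [[-44, 82], [-86, 56], [-34, 23]]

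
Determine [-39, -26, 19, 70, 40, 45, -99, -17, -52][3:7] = [70, 40, 45, -99]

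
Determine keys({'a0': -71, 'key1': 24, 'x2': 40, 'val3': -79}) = ['a0', 'key1', 'x2', 'val3']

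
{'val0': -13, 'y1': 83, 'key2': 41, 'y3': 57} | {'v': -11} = {'val0': -13, 'y1': 83, 'key2': 41, 'y3': 57, 'v': -11}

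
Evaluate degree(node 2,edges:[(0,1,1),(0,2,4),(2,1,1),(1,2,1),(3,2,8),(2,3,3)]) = 5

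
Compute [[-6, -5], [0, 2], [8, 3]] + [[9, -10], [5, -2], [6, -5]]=[[3, -15], [5, 0], [14, -2]]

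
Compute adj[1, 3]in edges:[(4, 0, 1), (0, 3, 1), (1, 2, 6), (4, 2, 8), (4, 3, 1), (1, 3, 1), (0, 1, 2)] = 1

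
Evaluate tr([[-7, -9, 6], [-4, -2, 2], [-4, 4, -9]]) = diagonal: (-7) + (-2) + (-9)
= -18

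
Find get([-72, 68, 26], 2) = 26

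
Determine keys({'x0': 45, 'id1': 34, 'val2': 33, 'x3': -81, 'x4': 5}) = ['x0', 'id1', 'val2', 'x3', 'x4']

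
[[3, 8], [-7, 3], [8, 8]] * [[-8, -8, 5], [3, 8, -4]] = [[0, 40, -17], [65, 80, -47], [-40, 0, 8]]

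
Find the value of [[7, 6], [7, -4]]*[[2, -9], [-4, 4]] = C[0][0] = (7)*(2) + (6)*(-4) = -10
C[0][1] = (7)*(-9) + (6)*(4) = -39
C[1][0] = (7)*(2) + (-4)*(-4) = 30
C[1][1] = (7)*(-9) + (-4)*(4) = -79
= [[-10, -39], [30, -79]]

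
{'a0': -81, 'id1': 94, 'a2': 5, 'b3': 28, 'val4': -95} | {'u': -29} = {'a0': -81, 'id1': 94, 'a2': 5, 'b3': 28, 'val4': -95, 'u': -29}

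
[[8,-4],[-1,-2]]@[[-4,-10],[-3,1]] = [[-20, -84], [10, 8]]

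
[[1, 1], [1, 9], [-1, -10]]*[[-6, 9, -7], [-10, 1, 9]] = [[-16, 10, 2], [-96, 18, 74], [106, -19, -83]]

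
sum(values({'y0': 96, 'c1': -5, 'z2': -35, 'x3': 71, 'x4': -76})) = 51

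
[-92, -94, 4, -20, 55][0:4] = [-92, -94, 4, -20]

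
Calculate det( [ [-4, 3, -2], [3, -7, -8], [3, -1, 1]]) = -57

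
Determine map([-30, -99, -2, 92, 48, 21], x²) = (-30)²=900, (-99)²=9801, (-2)²=4, (92)²=8464, (48)²=2304, (21)²=441
= [900, 9801, 4, 8464, 2304, 441]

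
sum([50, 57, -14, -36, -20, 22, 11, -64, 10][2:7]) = slice → [-14, -36, -20, 22, 11]
(-14) + (-36) + (-20) + 22 + 11
= -37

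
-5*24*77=-9240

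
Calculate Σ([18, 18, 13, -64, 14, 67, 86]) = 152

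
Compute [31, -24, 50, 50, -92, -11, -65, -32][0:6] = [31, -24, 50, 50, -92, -11]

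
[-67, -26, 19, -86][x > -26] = [19]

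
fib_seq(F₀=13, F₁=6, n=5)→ [13, 6, 19, 25, 44]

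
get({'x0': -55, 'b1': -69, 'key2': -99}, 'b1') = -69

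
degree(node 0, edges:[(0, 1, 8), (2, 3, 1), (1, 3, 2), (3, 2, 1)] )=incident: (0,1)
= 1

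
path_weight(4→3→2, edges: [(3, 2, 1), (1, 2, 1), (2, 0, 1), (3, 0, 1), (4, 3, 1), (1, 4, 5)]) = 2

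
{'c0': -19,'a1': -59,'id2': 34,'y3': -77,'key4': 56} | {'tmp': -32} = {'c0': -19, 'a1': -59, 'id2': 34, 'y3': -77, 'key4': 56, 'tmp': -32}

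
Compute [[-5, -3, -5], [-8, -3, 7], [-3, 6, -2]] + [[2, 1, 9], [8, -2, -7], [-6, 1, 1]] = [[-3, -2, 4], [0, -5, 0], [-9, 7, -1]]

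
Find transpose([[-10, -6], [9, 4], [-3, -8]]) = [[-10, 9, -3], [-6, 4, -8]]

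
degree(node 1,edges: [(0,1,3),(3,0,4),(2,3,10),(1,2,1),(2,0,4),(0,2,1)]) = incident: (0,1), (1,2)
= 2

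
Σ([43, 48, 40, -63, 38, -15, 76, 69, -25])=43 + 48 + 40 + (-63) + 38 + (-15) + 76 + 69 + (-25)
= 211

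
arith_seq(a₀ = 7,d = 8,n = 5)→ a_0 = 7 + 0*8 = 7
a_1 = 7 + 1*8 = 15
a_2 = 7 + 2*8 = 23
...
= [7, 15, 23, 31, 39]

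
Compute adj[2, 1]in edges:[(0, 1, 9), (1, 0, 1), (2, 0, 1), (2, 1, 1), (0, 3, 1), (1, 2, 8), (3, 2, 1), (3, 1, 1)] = 1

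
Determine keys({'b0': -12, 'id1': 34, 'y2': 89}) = ['b0', 'id1', 'y2']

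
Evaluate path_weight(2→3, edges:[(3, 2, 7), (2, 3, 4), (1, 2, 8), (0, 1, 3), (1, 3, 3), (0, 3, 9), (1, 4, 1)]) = 4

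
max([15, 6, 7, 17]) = 17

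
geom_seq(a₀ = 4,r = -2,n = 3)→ a_0 = 4*(-2)^0 = 4
a_1 = 4*(-2)^1 = -8
a_2 = 4*(-2)^2 = 16
= [4, -8, 16]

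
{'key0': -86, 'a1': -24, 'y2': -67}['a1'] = -24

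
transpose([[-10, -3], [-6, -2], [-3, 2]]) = [[-10, -6, -3], [-3, -2, 2]]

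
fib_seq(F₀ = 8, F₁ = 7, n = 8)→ [8, 7, 15, 22, 37, 59, 96, 155]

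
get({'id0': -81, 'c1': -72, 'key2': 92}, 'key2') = 92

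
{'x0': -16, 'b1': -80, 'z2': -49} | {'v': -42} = {'x0': -16, 'b1': -80, 'z2': -49, 'v': -42}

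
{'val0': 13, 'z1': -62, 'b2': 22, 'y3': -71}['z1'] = -62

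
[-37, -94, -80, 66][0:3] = [-37, -94, -80]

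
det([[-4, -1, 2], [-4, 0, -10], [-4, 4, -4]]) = -216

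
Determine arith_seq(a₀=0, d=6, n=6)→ a_0 = 0 + 0*6 = 0
a_1 = 0 + 1*6 = 6
a_2 = 0 + 2*6 = 12
...
= [0, 6, 12, 18, 24, 30]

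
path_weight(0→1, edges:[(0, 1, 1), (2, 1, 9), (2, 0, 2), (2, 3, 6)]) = w(0→1)=1
= 1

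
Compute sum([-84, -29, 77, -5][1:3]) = 48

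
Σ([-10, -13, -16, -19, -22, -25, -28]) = -133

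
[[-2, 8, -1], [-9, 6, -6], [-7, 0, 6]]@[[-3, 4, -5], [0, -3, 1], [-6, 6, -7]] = [[12, -38, 25], [63, -90, 93], [-15, 8, -7]]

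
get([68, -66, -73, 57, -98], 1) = -66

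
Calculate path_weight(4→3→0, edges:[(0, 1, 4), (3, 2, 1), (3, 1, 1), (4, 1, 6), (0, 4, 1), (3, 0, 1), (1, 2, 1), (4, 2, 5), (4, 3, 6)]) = 7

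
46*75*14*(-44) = -2125200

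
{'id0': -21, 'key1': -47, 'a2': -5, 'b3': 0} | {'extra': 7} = {'id0': -21, 'key1': -47, 'a2': -5, 'b3': 0, 'extra': 7}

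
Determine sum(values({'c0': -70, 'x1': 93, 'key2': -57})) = (-70) + 93 + (-57)
= -34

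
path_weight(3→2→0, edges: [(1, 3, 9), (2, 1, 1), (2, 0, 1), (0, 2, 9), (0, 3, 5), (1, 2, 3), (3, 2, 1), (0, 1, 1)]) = w(3→2)=1 + w(2→0)=1
= 2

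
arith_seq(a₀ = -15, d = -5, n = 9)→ a_0 = -15 + 0*-5 = -15
a_1 = -15 + 1*-5 = -20
a_2 = -15 + 2*-5 = -25
...
= [-15, -20, -25, -30, -35, -40, -45, -50, -55]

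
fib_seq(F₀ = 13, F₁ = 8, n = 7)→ [13, 8, 21, 29, 50, 79, 129]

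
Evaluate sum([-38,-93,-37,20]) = -148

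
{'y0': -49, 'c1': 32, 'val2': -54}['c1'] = 32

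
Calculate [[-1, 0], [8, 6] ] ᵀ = [[-1, 8], [0, 6]]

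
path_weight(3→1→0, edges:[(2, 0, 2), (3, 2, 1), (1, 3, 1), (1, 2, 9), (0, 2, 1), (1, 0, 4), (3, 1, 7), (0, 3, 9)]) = w(3→1)=7 + w(1→0)=4
= 11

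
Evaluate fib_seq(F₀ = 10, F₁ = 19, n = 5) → F_2 = F_1 + F_0 = 29
F_3 = F_2 + F_1 = 48
F_4 = F_3 + F_2 = 77
= [10, 19, 29, 48, 77]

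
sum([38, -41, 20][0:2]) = slice → [38, -41]
38 + (-41)
= -3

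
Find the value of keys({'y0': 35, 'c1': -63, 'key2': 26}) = ['y0', 'c1', 'key2']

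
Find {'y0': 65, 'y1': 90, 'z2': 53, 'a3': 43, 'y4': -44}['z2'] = 53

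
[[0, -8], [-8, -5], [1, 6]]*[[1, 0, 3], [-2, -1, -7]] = C[0][0] = (0)*(1) + (-8)*(-2) = 16
C[0][1] = (0)*(0) + (-8)*(-1) = 8
C[0][2] = (0)*(3) + (-8)*(-7) = 56
C[1][0] = (-8)*(1) + (-5)*(-2) = 2
C[1][1] = (-8)*(0) + (-5)*(-1) = 5
C[1][2] = (-8)*(3) + (-5)*(-7) = 11
... (3 more cells)
= [[16, 8, 56], [2, 5, 11], [-11, -6, -39]]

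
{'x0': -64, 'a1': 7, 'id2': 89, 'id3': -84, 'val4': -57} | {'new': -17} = {'x0': -64, 'a1': 7, 'id2': 89, 'id3': -84, 'val4': -57, 'new': -17}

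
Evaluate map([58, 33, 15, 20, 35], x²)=(58)²=3364, (33)²=1089, (15)²=225, (20)²=400, (35)²=1225
= [3364, 1089, 225, 400, 1225]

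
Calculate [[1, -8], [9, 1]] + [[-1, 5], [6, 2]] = [[0, -3], [15, 3]]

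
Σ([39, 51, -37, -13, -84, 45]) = 1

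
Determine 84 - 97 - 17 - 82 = -112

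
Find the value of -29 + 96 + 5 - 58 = 14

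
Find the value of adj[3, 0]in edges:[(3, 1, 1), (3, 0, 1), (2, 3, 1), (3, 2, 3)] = 1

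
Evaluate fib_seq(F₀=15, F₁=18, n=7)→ F_2 = F_1 + F_0 = 33
F_3 = F_2 + F_1 = 51
F_4 = F_3 + F_2 = 84
...
= [15, 18, 33, 51, 84, 135, 219]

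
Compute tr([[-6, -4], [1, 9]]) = 3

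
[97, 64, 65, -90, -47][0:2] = [97, 64]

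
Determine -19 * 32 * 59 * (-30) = 1076160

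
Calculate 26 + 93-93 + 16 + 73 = 115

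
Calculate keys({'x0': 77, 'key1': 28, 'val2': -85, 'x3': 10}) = ['x0', 'key1', 'val2', 'x3']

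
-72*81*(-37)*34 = 7336656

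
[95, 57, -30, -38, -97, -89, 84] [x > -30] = [95, 57, 84]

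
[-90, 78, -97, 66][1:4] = [78, -97, 66]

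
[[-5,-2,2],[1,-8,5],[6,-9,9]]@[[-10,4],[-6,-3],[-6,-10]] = C[0][0] = (-5)*(-10) + (-2)*(-6) + (2)*(-6) = 50
C[0][1] = (-5)*(4) + (-2)*(-3) + (2)*(-10) = -34
C[1][0] = (1)*(-10) + (-8)*(-6) + (5)*(-6) = 8
C[1][1] = (1)*(4) + (-8)*(-3) + (5)*(-10) = -22
C[2][0] = (6)*(-10) + (-9)*(-6) + (9)*(-6) = -60
C[2][1] = (6)*(4) + (-9)*(-3) + (9)*(-10) = -39
= [[50, -34], [8, -22], [-60, -39]]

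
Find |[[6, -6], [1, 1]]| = (6)*(1) - (-6)*(1)
= 12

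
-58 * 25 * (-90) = 130500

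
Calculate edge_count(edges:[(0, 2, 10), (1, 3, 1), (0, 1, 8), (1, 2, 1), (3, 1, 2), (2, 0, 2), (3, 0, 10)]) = 7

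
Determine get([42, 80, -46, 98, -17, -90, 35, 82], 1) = 80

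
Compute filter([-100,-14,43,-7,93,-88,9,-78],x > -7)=[43, 93, 9]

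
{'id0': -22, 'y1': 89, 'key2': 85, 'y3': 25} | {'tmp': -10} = {'id0': -22, 'y1': 89, 'key2': 85, 'y3': 25, 'tmp': -10}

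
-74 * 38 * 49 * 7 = -964516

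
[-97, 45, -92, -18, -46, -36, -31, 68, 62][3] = -18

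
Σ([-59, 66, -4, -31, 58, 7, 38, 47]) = (-59) + 66 + (-4) + (-31) + 58 + 7 + 38 + 47
= 122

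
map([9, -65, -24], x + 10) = [19, -55, -14]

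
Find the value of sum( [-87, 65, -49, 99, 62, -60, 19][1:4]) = slice → [65, -49, 99]
65 + (-49) + 99
= 115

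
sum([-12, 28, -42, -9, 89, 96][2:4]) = slice → [-42, -9]
(-42) + (-9)
= -51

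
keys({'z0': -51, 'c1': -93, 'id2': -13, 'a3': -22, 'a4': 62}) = ['z0', 'c1', 'id2', 'a3', 'a4']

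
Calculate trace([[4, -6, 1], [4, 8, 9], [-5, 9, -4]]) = 8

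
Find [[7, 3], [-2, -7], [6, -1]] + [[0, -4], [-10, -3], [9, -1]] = [[7, -1], [-12, -10], [15, -2]]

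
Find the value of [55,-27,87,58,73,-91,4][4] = 73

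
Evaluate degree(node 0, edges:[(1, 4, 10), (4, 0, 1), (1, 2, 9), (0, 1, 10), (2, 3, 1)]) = 2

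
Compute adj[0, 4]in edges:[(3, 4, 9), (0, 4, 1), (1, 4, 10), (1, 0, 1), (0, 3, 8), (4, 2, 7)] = 1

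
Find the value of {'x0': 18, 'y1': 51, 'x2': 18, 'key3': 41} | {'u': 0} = {'x0': 18, 'y1': 51, 'x2': 18, 'key3': 41, 'u': 0}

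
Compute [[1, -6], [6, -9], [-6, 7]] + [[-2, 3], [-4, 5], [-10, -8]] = [[-1, -3], [2, -4], [-16, -1]]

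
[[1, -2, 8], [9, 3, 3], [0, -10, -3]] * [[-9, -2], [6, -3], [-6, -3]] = C[0][0] = (1)*(-9) + (-2)*(6) + (8)*(-6) = -69
C[0][1] = (1)*(-2) + (-2)*(-3) + (8)*(-3) = -20
C[1][0] = (9)*(-9) + (3)*(6) + (3)*(-6) = -81
C[1][1] = (9)*(-2) + (3)*(-3) + (3)*(-3) = -36
C[2][0] = (0)*(-9) + (-10)*(6) + (-3)*(-6) = -42
C[2][1] = (0)*(-2) + (-10)*(-3) + (-3)*(-3) = 39
= [[-69, -20], [-81, -36], [-42, 39]]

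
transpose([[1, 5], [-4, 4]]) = [[1, -4], [5, 4]]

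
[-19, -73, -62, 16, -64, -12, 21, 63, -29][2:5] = [-62, 16, -64]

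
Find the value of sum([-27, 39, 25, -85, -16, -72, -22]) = (-27) + 39 + 25 + (-85) + (-16) + (-72) + (-22)
= -158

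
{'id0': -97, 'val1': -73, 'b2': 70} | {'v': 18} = {'id0': -97, 'val1': -73, 'b2': 70, 'v': 18}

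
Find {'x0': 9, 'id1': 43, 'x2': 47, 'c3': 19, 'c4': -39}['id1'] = 43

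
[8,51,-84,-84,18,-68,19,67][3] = -84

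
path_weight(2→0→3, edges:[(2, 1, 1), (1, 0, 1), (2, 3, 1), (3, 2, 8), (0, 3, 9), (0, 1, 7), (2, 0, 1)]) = 10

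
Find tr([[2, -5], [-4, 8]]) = diagonal: 2 + 8
= 10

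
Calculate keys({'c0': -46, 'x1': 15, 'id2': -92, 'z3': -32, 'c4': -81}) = ['c0', 'x1', 'id2', 'z3', 'c4']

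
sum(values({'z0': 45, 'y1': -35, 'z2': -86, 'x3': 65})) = 45 + (-35) + (-86) + 65
= -11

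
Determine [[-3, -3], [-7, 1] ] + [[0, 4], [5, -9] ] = [[-3, 1], [-2, -8]]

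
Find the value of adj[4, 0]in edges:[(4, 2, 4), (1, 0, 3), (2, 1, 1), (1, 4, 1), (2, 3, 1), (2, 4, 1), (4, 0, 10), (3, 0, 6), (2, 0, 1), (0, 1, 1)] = 10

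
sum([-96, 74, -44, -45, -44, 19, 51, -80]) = (-96) + 74 + (-44) + (-45) + (-44) + 19 + 51 + (-80)
= -165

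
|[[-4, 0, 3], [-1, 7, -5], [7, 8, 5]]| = -471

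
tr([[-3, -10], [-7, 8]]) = 5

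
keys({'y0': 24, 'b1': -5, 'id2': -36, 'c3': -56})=['y0', 'b1', 'id2', 'c3']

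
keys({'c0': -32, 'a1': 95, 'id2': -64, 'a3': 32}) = ['c0', 'a1', 'id2', 'a3']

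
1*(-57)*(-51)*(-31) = -90117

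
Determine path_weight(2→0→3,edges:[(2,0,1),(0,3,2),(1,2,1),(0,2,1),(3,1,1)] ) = 3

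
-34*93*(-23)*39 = 2836314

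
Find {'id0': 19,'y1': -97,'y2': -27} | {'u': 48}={'id0': 19, 'y1': -97, 'y2': -27, 'u': 48}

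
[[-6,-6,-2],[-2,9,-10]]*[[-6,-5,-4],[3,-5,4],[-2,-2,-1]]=C[0][0] = (-6)*(-6) + (-6)*(3) + (-2)*(-2) = 22
C[0][1] = (-6)*(-5) + (-6)*(-5) + (-2)*(-2) = 64
C[0][2] = (-6)*(-4) + (-6)*(4) + (-2)*(-1) = 2
C[1][0] = (-2)*(-6) + (9)*(3) + (-10)*(-2) = 59
C[1][1] = (-2)*(-5) + (9)*(-5) + (-10)*(-2) = -15
C[1][2] = (-2)*(-4) + (9)*(4) + (-10)*(-1) = 54
= [[22, 64, 2], [59, -15, 54]]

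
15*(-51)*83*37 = -2349315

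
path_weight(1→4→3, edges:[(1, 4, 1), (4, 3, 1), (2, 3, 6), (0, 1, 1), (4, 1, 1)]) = w(1→4)=1 + w(4→3)=1
= 2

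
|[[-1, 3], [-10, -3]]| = (-1)*(-3) - (3)*(-10)
= 33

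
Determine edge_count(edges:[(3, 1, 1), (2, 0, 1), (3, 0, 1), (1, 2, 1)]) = 4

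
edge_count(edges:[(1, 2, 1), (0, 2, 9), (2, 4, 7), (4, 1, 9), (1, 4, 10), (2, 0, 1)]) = 6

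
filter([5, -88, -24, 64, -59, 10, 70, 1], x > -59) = keep x where x > -59: 5✓, -88✗, -24✓, 64✓, -59✗, 10✓, 70✓, 1✓
= [5, -24, 64, 10, 70, 1]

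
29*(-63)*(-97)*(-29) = -5139351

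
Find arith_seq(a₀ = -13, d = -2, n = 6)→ a_0 = -13 + 0*-2 = -13
a_1 = -13 + 1*-2 = -15
a_2 = -13 + 2*-2 = -17
...
= [-13, -15, -17, -19, -21, -23]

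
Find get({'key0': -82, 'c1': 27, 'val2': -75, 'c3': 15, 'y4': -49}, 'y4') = -49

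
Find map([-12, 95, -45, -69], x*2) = [-24, 190, -90, -138]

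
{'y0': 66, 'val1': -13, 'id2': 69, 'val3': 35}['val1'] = -13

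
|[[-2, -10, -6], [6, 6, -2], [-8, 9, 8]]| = -424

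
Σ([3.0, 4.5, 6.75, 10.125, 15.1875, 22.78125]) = 62.34375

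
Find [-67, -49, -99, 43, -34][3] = 43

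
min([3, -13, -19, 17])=-19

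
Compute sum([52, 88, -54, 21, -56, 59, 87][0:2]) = slice → [52, 88]
52 + 88
= 140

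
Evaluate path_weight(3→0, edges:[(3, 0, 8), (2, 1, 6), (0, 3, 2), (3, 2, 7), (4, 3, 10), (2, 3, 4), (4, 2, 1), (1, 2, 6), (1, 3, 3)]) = w(3→0)=8
= 8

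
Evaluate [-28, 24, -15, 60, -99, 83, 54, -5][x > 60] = keep x where x > 60: -28✗, 24✗, -15✗, 60✗, -99✗, 83✓, 54✗, -5✗
= [83]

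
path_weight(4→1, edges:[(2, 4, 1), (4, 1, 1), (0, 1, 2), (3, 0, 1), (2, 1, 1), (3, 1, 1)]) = w(4→1)=1
= 1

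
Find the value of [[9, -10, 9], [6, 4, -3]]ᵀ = [[9, 6], [-10, 4], [9, -3]]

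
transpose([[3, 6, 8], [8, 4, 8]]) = [[3, 8], [6, 4], [8, 8]]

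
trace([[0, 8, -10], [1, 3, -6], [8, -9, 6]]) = 9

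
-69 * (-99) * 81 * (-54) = -29878794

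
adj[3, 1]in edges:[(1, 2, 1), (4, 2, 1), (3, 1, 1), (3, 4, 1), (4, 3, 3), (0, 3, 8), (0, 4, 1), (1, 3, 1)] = 1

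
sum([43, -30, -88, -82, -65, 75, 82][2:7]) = slice → [-88, -82, -65, 75, 82]
(-88) + (-82) + (-65) + 75 + 82
= -78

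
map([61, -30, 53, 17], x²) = [3721, 900, 2809, 289]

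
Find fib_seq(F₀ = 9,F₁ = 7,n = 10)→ F_2 = F_1 + F_0 = 16
F_3 = F_2 + F_1 = 23
F_4 = F_3 + F_2 = 39
...
= [9, 7, 16, 23, 39, 62, 101, 163, 264, 427]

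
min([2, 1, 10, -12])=-12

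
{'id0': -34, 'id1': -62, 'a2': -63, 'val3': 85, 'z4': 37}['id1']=-62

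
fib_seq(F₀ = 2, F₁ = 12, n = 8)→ [2, 12, 14, 26, 40, 66, 106, 172]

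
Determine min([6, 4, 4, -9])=-9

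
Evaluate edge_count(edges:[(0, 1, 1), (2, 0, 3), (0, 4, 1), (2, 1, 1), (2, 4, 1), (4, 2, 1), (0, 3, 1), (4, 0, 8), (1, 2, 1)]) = 9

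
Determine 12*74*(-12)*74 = -788544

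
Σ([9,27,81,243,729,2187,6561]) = 9837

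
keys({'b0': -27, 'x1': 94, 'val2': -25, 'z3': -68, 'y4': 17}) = ['b0', 'x1', 'val2', 'z3', 'y4']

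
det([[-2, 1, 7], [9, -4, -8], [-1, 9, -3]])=(1)*(-2)*det([[-4, -8], [9, -3]]) + (-1)*(1)*det([[9, -8], [-1, -3]]) + (1)*(7)*det([[9, -4], [-1, 9]])
= -168 + 35 + 539
= 406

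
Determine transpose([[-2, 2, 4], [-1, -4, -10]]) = [[-2, -1], [2, -4], [4, -10]]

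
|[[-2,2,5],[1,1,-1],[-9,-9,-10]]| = 76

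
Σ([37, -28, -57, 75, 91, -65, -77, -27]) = -51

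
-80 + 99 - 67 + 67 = 19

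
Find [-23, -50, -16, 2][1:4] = [-50, -16, 2]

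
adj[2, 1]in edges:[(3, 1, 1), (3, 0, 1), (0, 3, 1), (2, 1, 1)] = 1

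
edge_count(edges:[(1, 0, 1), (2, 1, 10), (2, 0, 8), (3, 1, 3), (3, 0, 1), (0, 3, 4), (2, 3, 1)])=7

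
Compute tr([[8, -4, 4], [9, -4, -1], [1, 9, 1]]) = 5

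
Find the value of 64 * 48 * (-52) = -159744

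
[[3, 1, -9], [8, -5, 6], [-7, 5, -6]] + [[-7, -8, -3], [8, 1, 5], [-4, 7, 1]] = [[-4, -7, -12], [16, -4, 11], [-11, 12, -5]]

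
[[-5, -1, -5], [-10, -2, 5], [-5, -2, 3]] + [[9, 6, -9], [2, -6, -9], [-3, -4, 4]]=[[4, 5, -14], [-8, -8, -4], [-8, -6, 7]]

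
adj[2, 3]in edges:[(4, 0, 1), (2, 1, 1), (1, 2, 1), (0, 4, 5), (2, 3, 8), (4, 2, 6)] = 8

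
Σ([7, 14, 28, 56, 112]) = 7 + 14 + 28 + 56 + 112
= 217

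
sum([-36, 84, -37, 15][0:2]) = slice → [-36, 84]
(-36) + 84
= 48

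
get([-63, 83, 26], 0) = -63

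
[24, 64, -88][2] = -88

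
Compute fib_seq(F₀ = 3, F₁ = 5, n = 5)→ F_2 = F_1 + F_0 = 8
F_3 = F_2 + F_1 = 13
F_4 = F_3 + F_2 = 21
= [3, 5, 8, 13, 21]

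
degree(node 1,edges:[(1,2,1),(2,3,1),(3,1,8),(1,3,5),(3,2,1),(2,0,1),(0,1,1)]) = 4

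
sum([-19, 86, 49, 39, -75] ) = 80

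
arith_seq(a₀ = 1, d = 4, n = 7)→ a_0 = 1 + 0*4 = 1
a_1 = 1 + 1*4 = 5
a_2 = 1 + 2*4 = 9
...
= [1, 5, 9, 13, 17, 21, 25]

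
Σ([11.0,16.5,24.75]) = 11.0 + 16.5 + 24.75
= 52.25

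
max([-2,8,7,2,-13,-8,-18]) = 8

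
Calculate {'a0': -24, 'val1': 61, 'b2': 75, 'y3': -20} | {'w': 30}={'a0': -24, 'val1': 61, 'b2': 75, 'y3': -20, 'w': 30}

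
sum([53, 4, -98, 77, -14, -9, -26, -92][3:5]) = 63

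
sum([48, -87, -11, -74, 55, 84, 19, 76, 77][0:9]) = slice → [48, -87, -11, -74, 55, 84, 19, 76, 77]
48 + (-87) + (-11) + (-74) + 55 + 84 + 19 + 76 + 77
= 187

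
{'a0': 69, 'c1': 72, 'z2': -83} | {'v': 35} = {'a0': 69, 'c1': 72, 'z2': -83, 'v': 35}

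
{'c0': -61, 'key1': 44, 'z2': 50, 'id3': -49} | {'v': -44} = {'c0': -61, 'key1': 44, 'z2': 50, 'id3': -49, 'v': -44}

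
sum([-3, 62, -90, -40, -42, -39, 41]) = -111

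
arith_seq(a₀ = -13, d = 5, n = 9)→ a_0 = -13 + 0*5 = -13
a_1 = -13 + 1*5 = -8
a_2 = -13 + 2*5 = -3
...
= [-13, -8, -3, 2, 7, 12, 17, 22, 27]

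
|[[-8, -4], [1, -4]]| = (-8)*(-4) - (-4)*(1)
= 36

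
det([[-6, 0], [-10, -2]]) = (-6)*(-2) - (0)*(-10)
= 12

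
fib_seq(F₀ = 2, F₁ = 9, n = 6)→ F_2 = F_1 + F_0 = 11
F_3 = F_2 + F_1 = 20
F_4 = F_3 + F_2 = 31
...
= [2, 9, 11, 20, 31, 51]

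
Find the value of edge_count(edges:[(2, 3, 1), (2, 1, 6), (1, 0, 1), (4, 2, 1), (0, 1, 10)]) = 5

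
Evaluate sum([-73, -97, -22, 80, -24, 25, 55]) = -56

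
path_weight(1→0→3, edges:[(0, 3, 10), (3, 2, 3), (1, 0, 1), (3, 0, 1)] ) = w(1→0)=1 + w(0→3)=10
= 11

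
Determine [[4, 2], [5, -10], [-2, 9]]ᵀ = [[4, 5, -2], [2, -10, 9]]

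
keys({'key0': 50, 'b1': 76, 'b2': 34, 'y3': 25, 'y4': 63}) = ['key0', 'b1', 'b2', 'y3', 'y4']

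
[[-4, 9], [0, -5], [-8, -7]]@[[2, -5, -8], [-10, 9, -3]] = C[0][0] = (-4)*(2) + (9)*(-10) = -98
C[0][1] = (-4)*(-5) + (9)*(9) = 101
C[0][2] = (-4)*(-8) + (9)*(-3) = 5
C[1][0] = (0)*(2) + (-5)*(-10) = 50
C[1][1] = (0)*(-5) + (-5)*(9) = -45
C[1][2] = (0)*(-8) + (-5)*(-3) = 15
... (3 more cells)
= [[-98, 101, 5], [50, -45, 15], [54, -23, 85]]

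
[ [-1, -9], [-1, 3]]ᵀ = [[-1, -1], [-9, 3]]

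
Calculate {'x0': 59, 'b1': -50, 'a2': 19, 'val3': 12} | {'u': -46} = {'x0': 59, 'b1': -50, 'a2': 19, 'val3': 12, 'u': -46}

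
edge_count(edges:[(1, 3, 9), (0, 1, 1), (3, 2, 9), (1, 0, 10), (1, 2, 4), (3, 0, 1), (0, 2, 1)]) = 7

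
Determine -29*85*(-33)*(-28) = -2277660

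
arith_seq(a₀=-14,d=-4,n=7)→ a_0 = -14 + 0*-4 = -14
a_1 = -14 + 1*-4 = -18
a_2 = -14 + 2*-4 = -22
...
= [-14, -18, -22, -26, -30, -34, -38]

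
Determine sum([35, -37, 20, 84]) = 35 + (-37) + 20 + 84
= 102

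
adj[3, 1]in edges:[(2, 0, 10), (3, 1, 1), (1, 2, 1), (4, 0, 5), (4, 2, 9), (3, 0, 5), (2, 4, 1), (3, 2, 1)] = 1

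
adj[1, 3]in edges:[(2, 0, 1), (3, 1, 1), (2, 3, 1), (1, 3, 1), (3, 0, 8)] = 1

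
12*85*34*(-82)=-2843760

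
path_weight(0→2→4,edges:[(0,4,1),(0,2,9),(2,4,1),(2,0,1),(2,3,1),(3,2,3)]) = 10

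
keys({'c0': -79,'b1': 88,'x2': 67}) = ['c0', 'b1', 'x2']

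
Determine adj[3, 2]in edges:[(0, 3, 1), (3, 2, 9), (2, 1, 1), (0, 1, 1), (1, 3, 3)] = 9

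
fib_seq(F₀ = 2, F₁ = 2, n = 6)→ [2, 2, 4, 6, 10, 16]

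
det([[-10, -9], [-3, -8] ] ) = 53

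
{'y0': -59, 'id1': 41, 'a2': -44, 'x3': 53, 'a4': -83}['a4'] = -83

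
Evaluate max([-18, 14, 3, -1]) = 14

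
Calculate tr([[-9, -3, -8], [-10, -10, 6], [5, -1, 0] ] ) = diagonal: (-9) + (-10) + 0
= -19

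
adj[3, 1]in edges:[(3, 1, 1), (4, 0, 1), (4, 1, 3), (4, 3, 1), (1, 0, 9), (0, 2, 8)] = 1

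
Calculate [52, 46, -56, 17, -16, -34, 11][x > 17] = [52, 46]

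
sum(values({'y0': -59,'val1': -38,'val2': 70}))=(-59) + (-38) + 70
= -27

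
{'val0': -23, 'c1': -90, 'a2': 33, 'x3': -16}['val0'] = -23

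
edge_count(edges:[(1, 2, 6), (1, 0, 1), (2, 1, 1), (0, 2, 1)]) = 4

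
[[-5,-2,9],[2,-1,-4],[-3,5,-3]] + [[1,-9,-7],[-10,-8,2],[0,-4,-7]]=[[-4, -11, 2], [-8, -9, -2], [-3, 1, -10]]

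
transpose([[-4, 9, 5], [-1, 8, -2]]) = [[-4, -1], [9, 8], [5, -2]]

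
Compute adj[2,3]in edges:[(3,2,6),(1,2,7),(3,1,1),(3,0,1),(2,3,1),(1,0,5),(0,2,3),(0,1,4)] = 1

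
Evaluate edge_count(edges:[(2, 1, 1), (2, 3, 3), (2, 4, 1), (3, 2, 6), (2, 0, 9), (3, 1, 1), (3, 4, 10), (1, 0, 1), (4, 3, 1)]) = 9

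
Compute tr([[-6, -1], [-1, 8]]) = diagonal: (-6) + 8
= 2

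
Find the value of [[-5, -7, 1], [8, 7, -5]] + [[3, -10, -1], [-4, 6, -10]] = [[-2, -17, 0], [4, 13, -15]]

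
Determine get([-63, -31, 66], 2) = 66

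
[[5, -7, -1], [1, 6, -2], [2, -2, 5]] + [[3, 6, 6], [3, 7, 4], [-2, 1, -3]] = [[8, -1, 5], [4, 13, 2], [0, -1, 2]]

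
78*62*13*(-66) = -4149288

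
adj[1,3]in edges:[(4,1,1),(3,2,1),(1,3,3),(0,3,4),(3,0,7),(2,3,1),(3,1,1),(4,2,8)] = 3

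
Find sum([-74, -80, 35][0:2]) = -154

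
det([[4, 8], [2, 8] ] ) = (4)*(8) - (8)*(2)
= 16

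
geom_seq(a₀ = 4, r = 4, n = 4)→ [4, 16, 64, 256]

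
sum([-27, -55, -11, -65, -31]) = (-27) + (-55) + (-11) + (-65) + (-31)
= -189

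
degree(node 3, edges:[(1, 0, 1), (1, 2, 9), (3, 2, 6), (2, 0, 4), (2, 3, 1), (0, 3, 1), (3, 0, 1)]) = incident: (3,2), (2,3), (0,3), (3,0)
= 4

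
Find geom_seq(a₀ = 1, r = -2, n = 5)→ a_0 = 1*(-2)^0 = 1
a_1 = 1*(-2)^1 = -2
a_2 = 1*(-2)^2 = 4
...
= [1, -2, 4, -8, 16]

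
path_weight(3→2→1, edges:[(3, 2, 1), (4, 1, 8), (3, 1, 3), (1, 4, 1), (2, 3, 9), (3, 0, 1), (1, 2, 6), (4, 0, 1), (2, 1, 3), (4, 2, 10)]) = 4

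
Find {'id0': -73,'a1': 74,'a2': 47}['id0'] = -73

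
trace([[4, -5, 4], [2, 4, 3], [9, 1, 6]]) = diagonal: 4 + 4 + 6
= 14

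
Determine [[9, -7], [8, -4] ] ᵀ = [[9, 8], [-7, -4]]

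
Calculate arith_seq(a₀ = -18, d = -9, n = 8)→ [-18, -27, -36, -45, -54, -63, -72, -81]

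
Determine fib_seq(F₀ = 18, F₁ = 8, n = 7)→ [18, 8, 26, 34, 60, 94, 154]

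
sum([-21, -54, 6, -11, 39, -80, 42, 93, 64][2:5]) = slice → [6, -11, 39]
6 + (-11) + 39
= 34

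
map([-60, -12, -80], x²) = [3600, 144, 6400]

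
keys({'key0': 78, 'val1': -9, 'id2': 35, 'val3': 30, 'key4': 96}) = ['key0', 'val1', 'id2', 'val3', 'key4']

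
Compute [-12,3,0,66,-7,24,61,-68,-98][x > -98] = keep x where x > -98: -12✓, 3✓, 0✓, 66✓, -7✓, 24✓, 61✓, -68✓, -98✗
= [-12, 3, 0, 66, -7, 24, 61, -68]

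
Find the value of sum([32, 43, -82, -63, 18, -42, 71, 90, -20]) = 47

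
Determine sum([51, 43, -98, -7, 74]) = 51 + 43 + (-98) + (-7) + 74
= 63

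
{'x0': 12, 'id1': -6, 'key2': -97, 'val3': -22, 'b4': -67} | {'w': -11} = {'x0': 12, 'id1': -6, 'key2': -97, 'val3': -22, 'b4': -67, 'w': -11}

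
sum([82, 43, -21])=82 + 43 + (-21)
= 104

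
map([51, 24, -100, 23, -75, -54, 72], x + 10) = [61, 34, -90, 33, -65, -44, 82]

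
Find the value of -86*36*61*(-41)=7743096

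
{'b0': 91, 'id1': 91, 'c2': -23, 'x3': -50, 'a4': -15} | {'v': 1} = {'b0': 91, 'id1': 91, 'c2': -23, 'x3': -50, 'a4': -15, 'v': 1}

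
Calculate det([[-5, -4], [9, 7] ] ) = 1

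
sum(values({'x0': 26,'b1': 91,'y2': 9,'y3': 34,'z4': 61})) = 26 + 91 + 9 + 34 + 61
= 221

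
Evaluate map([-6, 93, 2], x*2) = -6*2=-12, 93*2=186, 2*2=4
= [-12, 186, 4]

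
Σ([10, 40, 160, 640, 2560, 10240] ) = 10 + 40 + 160 + 640 + 2560 + 10240
= 13650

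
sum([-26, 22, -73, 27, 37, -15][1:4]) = slice → [22, -73, 27]
22 + (-73) + 27
= -24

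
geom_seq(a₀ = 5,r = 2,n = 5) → [5, 10, 20, 40, 80]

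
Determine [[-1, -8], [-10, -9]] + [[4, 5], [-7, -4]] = [[3, -3], [-17, -13]]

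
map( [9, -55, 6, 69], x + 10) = [19, -45, 16, 79]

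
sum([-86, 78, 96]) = 88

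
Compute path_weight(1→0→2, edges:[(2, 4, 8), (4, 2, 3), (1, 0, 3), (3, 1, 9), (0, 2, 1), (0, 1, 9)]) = 4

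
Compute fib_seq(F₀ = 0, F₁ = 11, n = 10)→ F_2 = F_1 + F_0 = 11
F_3 = F_2 + F_1 = 22
F_4 = F_3 + F_2 = 33
...
= [0, 11, 11, 22, 33, 55, 88, 143, 231, 374]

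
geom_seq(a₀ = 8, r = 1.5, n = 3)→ [8.0, 12.0, 18.0]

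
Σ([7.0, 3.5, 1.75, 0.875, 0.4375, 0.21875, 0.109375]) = 7.0 + 3.5 + 1.75 + 0.875 + 0.4375 + 0.21875 + 0.109375
= 13.890625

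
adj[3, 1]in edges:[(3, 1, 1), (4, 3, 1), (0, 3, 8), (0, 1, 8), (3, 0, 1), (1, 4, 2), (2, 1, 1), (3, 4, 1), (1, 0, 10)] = 1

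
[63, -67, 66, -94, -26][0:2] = [63, -67]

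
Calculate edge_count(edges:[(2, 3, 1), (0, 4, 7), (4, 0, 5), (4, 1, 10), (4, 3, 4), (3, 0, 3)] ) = 6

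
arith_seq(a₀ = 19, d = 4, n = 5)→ [19, 23, 27, 31, 35]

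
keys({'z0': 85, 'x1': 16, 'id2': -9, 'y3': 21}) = ['z0', 'x1', 'id2', 'y3']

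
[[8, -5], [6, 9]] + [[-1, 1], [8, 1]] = [[7, -4], [14, 10]]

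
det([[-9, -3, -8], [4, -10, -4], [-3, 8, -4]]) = (1)*(-9)*det([[-10, -4], [8, -4]]) + (-1)*(-3)*det([[4, -4], [-3, -4]]) + (1)*(-8)*det([[4, -10], [-3, 8]])
= -648 + -84 + -16
= -748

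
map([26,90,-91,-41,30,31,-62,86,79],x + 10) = 26+10=36, 90+10=100, -91+10=-81, -41+10=-31, 30+10=40, 31+10=41, -62+10=-52, 86+10=96, 79+10=89
= [36, 100, -81, -31, 40, 41, -52, 96, 89]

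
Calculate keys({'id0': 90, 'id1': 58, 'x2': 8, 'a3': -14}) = ['id0', 'id1', 'x2', 'a3']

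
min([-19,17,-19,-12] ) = -19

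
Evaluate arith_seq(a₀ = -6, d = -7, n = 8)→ a_0 = -6 + 0*-7 = -6
a_1 = -6 + 1*-7 = -13
a_2 = -6 + 2*-7 = -20
...
= [-6, -13, -20, -27, -34, -41, -48, -55]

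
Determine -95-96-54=-245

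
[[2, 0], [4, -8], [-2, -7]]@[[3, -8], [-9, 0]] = [[6, -16], [84, -32], [57, 16]]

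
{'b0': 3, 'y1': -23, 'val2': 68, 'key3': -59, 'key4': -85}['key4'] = -85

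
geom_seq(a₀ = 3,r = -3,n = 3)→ [3, -9, 27]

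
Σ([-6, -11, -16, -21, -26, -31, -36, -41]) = (-6) + (-11) + (-16) + (-21) + (-26) + (-31) + (-36) + (-41)
= -188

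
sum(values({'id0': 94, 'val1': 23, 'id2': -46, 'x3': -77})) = -6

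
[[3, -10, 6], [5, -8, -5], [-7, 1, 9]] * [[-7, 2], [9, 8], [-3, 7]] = C[0][0] = (3)*(-7) + (-10)*(9) + (6)*(-3) = -129
C[0][1] = (3)*(2) + (-10)*(8) + (6)*(7) = -32
C[1][0] = (5)*(-7) + (-8)*(9) + (-5)*(-3) = -92
C[1][1] = (5)*(2) + (-8)*(8) + (-5)*(7) = -89
C[2][0] = (-7)*(-7) + (1)*(9) + (9)*(-3) = 31
C[2][1] = (-7)*(2) + (1)*(8) + (9)*(7) = 57
= [[-129, -32], [-92, -89], [31, 57]]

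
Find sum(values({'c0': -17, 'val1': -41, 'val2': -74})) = (-17) + (-41) + (-74)
= -132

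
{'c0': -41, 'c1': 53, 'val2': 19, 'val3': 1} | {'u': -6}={'c0': -41, 'c1': 53, 'val2': 19, 'val3': 1, 'u': -6}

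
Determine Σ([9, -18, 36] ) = 9 + -18 + 36
= 27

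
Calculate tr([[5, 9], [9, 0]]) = 5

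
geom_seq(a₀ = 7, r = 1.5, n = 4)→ a_0 = 7*1.5^0 = 7.0
a_1 = 7*1.5^1 = 10.5
a_2 = 7*1.5^2 = 15.75
...
= [7.0, 10.5, 15.75, 23.625]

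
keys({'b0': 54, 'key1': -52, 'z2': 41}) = ['b0', 'key1', 'z2']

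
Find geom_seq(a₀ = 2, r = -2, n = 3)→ [2, -4, 8]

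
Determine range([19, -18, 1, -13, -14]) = 37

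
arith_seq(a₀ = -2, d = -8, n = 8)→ a_0 = -2 + 0*-8 = -2
a_1 = -2 + 1*-8 = -10
a_2 = -2 + 2*-8 = -18
...
= [-2, -10, -18, -26, -34, -42, -50, -58]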